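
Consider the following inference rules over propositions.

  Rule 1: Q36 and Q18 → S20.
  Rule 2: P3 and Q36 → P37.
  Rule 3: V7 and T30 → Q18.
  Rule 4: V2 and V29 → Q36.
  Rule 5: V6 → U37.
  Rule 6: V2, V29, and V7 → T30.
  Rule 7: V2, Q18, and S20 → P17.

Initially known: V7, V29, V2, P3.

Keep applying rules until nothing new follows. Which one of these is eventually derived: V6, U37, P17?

From V2, V29, and V7, Rule 6 gives T30.
V2 and V29 hold, so Q36 follows (Rule 4).
V7 and T30 hold, so Q18 follows (Rule 3).
From Q36 and Q18, Rule 1 gives S20.
V2, Q18, and S20 hold, so P17 follows (Rule 7).
U37 would need V6 (Rule 5), but V6 is never established. No rule produces V6, and it is not given.

P17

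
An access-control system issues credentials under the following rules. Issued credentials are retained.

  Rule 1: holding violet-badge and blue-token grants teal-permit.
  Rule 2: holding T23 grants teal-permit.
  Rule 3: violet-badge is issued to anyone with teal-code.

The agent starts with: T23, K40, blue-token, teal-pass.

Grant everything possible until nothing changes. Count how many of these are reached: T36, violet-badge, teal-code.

No rule produces T36, and it is not given.
violet-badge would need teal-code (Rule 3), but teal-code is never granted.
No rule produces teal-code, and it is not given.
None of the 3 are reached.

0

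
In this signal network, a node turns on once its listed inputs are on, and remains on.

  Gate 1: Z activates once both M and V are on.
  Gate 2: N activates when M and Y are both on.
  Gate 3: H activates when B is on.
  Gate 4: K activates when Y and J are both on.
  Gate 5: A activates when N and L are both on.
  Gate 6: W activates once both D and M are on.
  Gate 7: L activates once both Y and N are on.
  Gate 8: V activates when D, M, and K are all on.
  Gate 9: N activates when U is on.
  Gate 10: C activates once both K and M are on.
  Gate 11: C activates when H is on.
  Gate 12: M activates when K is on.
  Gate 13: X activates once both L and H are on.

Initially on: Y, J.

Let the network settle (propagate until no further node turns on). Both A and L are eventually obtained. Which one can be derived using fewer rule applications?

L: Gate 4: Y and J on → K on. Gate 12: K on → M on. M and Y are on, so N activates (Gate 2). Gate 7: Y and N on → L on. [4 rule applications]
A: Gate 4: Y and J on → K on. K is on, so M activates (Gate 12). Gate 2: M and Y on → N on. Y and N are on, so L activates (Gate 7). N and L are on, so A activates (Gate 5). [5 rule applications]
L needs fewer.

L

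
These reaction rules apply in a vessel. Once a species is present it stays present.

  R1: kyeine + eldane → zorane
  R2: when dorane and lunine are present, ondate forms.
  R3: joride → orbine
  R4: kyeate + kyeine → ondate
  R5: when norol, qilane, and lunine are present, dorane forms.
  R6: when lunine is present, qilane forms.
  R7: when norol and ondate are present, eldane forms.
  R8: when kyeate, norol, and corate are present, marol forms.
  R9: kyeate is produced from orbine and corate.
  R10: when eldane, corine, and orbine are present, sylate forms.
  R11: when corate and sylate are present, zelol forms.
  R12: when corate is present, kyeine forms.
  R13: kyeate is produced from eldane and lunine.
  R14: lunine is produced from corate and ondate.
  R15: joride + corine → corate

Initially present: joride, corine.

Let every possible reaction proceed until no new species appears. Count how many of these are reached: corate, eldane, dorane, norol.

joride and corine present → corate forms (R15).
corate: reached.
eldane would need norol and ondate (R7), but norol never forms.
dorane would need norol, qilane, and lunine (R5), but norol never forms.
No rule produces norol, and it is not given.
Reached: corate — 1 of the 4.

1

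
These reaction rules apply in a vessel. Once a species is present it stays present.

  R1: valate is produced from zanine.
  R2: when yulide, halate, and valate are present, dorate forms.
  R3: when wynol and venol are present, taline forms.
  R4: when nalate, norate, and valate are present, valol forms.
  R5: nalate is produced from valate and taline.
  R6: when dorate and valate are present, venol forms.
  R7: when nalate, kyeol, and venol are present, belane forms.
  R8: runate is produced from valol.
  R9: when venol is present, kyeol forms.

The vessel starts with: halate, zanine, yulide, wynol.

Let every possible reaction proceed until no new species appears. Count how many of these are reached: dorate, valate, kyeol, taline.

zanine present → valate forms (R1).
yulide, halate, and valate present → dorate forms (R2).
dorate and valate present → venol forms (R6).
venol present → kyeol forms (R9).
wynol and venol present → taline forms (R3).
dorate: reached.
valate: reached.
kyeol: reached.
taline: reached.
All 4 are reached.

4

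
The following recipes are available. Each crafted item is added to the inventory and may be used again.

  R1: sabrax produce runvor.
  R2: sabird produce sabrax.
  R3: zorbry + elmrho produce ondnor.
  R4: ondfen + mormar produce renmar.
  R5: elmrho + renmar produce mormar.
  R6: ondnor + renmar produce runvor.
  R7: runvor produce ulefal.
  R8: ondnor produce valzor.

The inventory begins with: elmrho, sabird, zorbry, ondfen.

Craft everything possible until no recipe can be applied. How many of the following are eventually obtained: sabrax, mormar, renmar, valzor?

Using R2, sabird makes sabrax.
Using R3, zorbry and elmrho make ondnor.
ondnor → valzor (R8).
sabrax: reached.
mormar would need elmrho and renmar (R5), but renmar is never obtained.
renmar would need ondfen and mormar (R4), but mormar is never obtained.
valzor: reached.
Reached: sabrax and valzor — 2 of the 4.

2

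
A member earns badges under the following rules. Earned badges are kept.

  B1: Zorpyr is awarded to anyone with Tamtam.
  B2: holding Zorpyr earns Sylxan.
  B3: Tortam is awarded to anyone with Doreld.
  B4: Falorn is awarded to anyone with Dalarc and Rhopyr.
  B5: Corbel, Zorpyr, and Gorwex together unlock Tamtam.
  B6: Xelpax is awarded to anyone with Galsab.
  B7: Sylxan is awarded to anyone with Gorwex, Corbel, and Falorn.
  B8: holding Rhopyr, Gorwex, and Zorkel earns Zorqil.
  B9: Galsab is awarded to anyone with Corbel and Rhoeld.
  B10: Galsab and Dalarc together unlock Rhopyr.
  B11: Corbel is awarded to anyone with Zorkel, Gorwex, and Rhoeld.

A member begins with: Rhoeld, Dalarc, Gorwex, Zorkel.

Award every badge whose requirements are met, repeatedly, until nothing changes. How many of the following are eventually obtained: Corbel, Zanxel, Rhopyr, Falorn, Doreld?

With Zorkel, Gorwex, and Rhoeld, Corbel is earned (B11).
With Corbel and Rhoeld, Galsab is earned (B9).
With Galsab and Dalarc, Rhopyr is earned (B10).
With Dalarc and Rhopyr, Falorn is earned (B4).
Corbel: reached.
No rule produces Zanxel, and it is not given.
Rhopyr: reached.
Falorn: reached.
No rule produces Doreld, and it is not given.
Reached: Corbel, Rhopyr, and Falorn — 3 of the 5.

3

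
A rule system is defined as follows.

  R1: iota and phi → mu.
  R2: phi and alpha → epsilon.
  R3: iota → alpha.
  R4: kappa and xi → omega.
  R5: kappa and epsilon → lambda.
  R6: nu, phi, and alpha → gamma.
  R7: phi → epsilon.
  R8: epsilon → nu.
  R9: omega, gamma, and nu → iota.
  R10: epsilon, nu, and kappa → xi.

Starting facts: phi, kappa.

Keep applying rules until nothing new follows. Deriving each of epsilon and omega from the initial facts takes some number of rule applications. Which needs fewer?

epsilon: phi holds, so epsilon follows (R7). [1 rule application]
omega: phi holds, so epsilon follows (R7). epsilon holds, so nu follows (R8). From epsilon, nu, and kappa, R10 gives xi. kappa and xi hold, so omega follows (R4). [4 rule applications]
epsilon needs fewer.

epsilon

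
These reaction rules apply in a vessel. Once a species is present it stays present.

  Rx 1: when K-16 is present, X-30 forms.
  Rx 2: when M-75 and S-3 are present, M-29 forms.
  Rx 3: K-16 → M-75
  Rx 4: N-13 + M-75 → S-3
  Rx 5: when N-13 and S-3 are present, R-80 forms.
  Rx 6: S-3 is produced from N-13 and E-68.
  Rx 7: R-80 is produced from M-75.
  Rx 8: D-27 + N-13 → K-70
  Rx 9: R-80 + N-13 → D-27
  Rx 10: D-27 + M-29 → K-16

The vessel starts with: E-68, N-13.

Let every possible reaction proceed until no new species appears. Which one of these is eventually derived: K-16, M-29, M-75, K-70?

N-13 and E-68 present → S-3 forms (Rx 6).
N-13 and S-3 present → R-80 forms (Rx 5).
R-80 and N-13 present → D-27 forms (Rx 9).
D-27 and N-13 present → K-70 forms (Rx 8).
M-75 would need K-16 (Rx 3), but K-16 never forms. K-16 would need D-27 and M-29 (Rx 10), but M-29 never forms. M-29 would need M-75 and S-3 (Rx 2), but M-75 never forms.

K-70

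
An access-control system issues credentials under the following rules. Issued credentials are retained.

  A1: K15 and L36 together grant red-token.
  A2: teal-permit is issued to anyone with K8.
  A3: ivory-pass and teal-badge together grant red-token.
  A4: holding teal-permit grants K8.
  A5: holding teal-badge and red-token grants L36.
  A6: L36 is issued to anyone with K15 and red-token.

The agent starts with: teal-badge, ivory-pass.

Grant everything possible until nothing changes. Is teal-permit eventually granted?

No

teal-permit would need K8 (A2), but K8 is never granted.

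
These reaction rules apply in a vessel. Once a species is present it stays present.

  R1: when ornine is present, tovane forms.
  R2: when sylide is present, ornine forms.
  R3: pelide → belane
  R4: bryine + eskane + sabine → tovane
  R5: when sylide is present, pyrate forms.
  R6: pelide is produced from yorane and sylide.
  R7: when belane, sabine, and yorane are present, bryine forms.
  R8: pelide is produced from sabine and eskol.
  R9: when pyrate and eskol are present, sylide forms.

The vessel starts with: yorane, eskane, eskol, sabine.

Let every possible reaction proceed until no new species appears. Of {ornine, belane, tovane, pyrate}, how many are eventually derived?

2

sabine and eskol present → pelide forms (R8).
pelide present → belane forms (R3).
belane, sabine, and yorane present → bryine forms (R7).
bryine, eskane, and sabine present → tovane forms (R4).
ornine would need sylide (R2), but sylide never forms.
belane: reached.
tovane: reached.
pyrate would need sylide (R5), but sylide never forms.
Reached: belane and tovane — 2 of the 4.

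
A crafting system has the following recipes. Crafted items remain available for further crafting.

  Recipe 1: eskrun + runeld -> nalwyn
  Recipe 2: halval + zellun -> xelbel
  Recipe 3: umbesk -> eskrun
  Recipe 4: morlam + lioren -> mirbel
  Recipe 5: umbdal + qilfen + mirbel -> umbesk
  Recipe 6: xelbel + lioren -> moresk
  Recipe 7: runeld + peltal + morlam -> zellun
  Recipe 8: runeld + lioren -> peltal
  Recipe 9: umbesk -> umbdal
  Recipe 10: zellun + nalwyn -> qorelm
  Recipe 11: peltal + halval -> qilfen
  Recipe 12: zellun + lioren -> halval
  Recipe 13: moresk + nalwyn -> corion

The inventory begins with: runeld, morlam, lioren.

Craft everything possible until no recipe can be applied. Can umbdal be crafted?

umbdal would need umbesk (Recipe 9), but umbesk is never obtained.

No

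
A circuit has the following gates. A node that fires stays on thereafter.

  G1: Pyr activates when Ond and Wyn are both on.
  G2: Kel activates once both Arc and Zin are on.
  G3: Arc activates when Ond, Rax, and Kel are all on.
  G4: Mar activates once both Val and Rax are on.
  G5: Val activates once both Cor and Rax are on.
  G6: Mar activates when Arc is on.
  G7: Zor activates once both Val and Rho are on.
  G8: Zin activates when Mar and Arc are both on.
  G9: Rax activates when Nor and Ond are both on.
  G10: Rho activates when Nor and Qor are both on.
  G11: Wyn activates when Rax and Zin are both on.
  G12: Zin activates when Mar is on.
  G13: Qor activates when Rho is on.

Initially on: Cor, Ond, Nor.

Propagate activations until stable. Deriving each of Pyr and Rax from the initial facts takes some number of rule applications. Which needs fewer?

Rax: G9: Nor and Ond on → Rax on. [1 rule application]
Pyr: Nor and Ond are on, so Rax activates (G9). Cor and Rax are on, so Val activates (G5). Val and Rax are on, so Mar activates (G4). Mar is on, so Zin activates (G12). G11: Rax and Zin on → Wyn on. Ond and Wyn are on, so Pyr activates (G1). [6 rule applications]
Rax needs fewer.

Rax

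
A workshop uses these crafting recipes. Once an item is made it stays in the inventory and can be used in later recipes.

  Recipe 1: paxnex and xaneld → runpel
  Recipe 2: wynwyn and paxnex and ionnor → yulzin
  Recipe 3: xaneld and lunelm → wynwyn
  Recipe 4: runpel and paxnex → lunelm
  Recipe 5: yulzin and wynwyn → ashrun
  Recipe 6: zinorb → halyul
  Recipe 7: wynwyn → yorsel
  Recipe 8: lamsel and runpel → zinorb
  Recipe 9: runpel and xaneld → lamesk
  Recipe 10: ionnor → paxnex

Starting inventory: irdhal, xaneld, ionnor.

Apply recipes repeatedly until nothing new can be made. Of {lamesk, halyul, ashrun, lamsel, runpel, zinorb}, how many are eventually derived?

3

ionnor → paxnex (Recipe 10).
Using Recipe 1, paxnex and xaneld make runpel.
runpel and paxnex → lunelm (Recipe 4).
runpel and xaneld → lamesk (Recipe 9).
xaneld and lunelm → wynwyn (Recipe 3).
Using Recipe 2, wynwyn, paxnex, and ionnor make yulzin.
yulzin and wynwyn → ashrun (Recipe 5).
lamesk: reached.
halyul would need zinorb (Recipe 6), but zinorb is never obtained.
ashrun: reached.
No rule produces lamsel, and it is not given.
runpel: reached.
zinorb would need lamsel and runpel (Recipe 8), but lamsel is never obtained.
Reached: lamesk, ashrun, and runpel — 3 of the 6.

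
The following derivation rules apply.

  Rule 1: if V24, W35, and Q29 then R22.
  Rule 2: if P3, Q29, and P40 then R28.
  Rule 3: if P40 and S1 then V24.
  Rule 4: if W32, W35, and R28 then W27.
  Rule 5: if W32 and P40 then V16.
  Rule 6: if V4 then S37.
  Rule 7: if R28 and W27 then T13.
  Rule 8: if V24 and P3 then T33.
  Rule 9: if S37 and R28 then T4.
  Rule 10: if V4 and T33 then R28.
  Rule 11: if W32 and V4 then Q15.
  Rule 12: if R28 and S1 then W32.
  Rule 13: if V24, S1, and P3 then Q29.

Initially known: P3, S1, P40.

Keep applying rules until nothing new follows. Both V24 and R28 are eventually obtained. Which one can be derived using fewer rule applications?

V24: From P40 and S1, Rule 3 gives V24. [1 rule application]
R28: From P40 and S1, Rule 3 gives V24. V24, S1, and P3 hold, so Q29 follows (Rule 13). From P3, Q29, and P40, Rule 2 gives R28. [3 rule applications]
V24 needs fewer.

V24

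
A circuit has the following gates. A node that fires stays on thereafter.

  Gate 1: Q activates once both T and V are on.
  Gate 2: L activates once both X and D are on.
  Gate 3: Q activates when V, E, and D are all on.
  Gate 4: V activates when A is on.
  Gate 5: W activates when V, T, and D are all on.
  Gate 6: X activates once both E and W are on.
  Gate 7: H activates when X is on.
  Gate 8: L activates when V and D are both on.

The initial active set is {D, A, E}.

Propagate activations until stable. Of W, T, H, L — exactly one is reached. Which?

L

Gate 4: A on → V on.
Gate 8: V and D on → L on.
H would need X (Gate 7), but X never turns on. No rule produces T, and it is not given. W would need V, T, and D (Gate 5), but T never turns on.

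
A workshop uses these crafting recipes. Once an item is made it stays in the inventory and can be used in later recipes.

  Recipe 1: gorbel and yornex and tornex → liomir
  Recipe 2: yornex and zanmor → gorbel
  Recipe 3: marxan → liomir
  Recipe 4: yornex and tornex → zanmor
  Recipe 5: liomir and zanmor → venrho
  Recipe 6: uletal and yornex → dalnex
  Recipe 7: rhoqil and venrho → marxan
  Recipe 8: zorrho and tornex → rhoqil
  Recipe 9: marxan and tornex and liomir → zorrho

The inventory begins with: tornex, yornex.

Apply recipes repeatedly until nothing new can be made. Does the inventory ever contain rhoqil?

No

rhoqil would need zorrho and tornex (Recipe 8), but zorrho is never obtained.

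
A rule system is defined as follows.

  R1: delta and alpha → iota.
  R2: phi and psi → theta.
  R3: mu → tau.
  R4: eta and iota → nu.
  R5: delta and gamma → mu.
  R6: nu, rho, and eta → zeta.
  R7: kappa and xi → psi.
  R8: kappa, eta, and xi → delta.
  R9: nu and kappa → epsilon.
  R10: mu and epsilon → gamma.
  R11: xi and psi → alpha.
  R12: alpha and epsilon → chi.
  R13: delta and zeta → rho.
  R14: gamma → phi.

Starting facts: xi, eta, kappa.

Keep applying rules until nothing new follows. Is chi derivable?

kappa, eta, and xi hold, so delta follows (R8).
From kappa and xi, R7 gives psi.
xi and psi hold, so alpha follows (R11).
From delta and alpha, R1 gives iota.
eta and iota hold, so nu follows (R4).
From nu and kappa, R9 gives epsilon.
alpha and epsilon hold, so chi follows (R12).

Yes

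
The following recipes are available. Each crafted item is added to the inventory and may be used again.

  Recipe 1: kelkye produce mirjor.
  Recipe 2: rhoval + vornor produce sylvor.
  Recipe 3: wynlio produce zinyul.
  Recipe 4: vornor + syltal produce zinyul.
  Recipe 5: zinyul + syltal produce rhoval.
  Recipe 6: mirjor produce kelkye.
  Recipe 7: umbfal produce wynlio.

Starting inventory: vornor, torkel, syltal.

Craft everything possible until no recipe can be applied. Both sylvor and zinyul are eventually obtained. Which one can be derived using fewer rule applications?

zinyul

zinyul: vornor + syltal → zinyul (Recipe 4). [1 rule application]
sylvor: Using Recipe 4, vornor and syltal make zinyul. zinyul + syltal → rhoval (Recipe 5). rhoval + vornor → sylvor (Recipe 2). [3 rule applications]
zinyul needs fewer.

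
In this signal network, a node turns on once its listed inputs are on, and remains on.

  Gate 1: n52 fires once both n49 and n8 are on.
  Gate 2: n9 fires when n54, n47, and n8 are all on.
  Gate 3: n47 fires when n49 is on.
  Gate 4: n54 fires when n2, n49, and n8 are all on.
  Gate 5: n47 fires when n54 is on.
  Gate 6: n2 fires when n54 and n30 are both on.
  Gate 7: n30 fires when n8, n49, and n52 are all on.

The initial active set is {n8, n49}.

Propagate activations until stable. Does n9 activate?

No

n9 would need n54, n47, and n8 (Gate 2), but n54 never turns on.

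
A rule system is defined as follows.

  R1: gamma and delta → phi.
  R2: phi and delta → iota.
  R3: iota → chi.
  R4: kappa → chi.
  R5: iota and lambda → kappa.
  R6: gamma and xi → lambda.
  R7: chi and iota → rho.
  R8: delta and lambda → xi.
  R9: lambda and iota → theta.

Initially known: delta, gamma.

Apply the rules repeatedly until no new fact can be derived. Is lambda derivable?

No

lambda would need gamma and xi (R6), but xi is never established.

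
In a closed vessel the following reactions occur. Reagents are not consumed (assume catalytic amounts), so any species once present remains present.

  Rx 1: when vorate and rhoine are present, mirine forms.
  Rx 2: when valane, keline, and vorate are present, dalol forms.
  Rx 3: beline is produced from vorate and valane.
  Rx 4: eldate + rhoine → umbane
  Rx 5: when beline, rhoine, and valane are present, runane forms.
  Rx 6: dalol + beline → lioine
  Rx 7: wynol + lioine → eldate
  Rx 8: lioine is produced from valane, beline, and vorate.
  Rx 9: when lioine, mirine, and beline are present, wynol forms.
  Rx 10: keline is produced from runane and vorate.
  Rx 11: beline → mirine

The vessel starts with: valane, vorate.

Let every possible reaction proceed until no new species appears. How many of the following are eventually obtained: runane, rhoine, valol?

runane would need beline, rhoine, and valane (Rx 5), but rhoine never forms.
No rule produces rhoine, and it is not given.
No rule produces valol, and it is not given.
None of the 3 are reached.

0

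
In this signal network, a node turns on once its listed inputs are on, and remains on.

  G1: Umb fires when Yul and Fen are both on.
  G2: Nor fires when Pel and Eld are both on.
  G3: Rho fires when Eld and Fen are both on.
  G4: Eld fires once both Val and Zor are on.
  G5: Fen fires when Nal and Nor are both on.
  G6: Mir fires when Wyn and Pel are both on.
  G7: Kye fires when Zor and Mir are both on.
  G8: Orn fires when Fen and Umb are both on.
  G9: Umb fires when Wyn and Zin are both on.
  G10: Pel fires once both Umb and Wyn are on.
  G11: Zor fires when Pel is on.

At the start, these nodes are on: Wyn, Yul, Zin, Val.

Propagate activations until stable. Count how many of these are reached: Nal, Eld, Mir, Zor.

Wyn and Zin are on, so Umb fires (G9).
G10: Umb and Wyn on → Pel on.
Wyn and Pel are on, so Mir fires (G6).
Pel is on, so Zor fires (G11).
G4: Val and Zor on → Eld on.
No rule produces Nal, and it is not given.
Eld: reached.
Mir: reached.
Zor: reached.
Reached: Eld, Mir, and Zor — 3 of the 4.

3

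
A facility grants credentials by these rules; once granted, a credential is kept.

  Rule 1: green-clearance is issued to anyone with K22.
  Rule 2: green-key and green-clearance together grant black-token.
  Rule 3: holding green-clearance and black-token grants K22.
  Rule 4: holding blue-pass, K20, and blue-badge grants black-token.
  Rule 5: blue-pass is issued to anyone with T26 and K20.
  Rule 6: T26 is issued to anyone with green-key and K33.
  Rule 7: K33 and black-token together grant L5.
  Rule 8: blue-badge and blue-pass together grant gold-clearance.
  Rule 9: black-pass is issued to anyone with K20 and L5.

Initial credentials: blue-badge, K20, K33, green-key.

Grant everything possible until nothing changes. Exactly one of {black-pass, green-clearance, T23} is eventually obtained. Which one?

black-pass

Holding green-key and K33 grants T26 (Rule 6).
Holding T26 and K20 grants blue-pass (Rule 5).
Holding blue-pass, K20, and blue-badge grants black-token (Rule 4).
Holding K33 and black-token grants L5 (Rule 7).
Holding K20 and L5 grants black-pass (Rule 9).
green-clearance would need K22 (Rule 1), but K22 is never granted. No rule produces T23, and it is not given.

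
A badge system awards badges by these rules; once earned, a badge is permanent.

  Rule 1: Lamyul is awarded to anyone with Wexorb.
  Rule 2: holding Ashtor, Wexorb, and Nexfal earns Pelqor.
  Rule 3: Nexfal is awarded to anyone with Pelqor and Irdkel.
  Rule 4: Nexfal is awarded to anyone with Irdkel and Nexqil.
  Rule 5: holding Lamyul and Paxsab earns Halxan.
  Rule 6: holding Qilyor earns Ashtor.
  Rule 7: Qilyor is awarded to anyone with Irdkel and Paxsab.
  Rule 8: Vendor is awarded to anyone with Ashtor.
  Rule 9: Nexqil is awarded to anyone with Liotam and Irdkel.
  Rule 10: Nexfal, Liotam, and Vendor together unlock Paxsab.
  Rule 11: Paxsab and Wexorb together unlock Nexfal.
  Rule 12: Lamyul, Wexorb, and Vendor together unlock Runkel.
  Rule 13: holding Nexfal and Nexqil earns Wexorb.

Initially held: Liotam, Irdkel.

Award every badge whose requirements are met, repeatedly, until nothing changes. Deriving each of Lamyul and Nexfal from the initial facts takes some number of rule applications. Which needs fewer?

Nexfal: With Liotam and Irdkel, Nexqil is earned (Rule 9). With Irdkel and Nexqil, Nexfal is earned (Rule 4). [2 rule applications]
Lamyul: With Liotam and Irdkel, Nexqil is earned (Rule 9). With Irdkel and Nexqil, Nexfal is earned (Rule 4). With Nexfal and Nexqil, Wexorb is earned (Rule 13). With Wexorb, Lamyul is earned (Rule 1). [4 rule applications]
Nexfal needs fewer.

Nexfal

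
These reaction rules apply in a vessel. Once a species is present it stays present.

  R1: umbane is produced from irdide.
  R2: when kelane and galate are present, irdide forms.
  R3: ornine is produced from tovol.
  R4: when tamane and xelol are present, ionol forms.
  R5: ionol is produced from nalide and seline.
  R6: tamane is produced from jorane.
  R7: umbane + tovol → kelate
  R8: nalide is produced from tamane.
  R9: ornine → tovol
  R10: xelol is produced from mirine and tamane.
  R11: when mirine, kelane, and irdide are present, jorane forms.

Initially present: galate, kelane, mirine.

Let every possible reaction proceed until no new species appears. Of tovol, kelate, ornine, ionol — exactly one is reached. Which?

ionol

kelane and galate present → irdide forms (R2).
mirine, kelane, and irdide present → jorane forms (R11).
jorane present → tamane forms (R6).
mirine and tamane present → xelol forms (R10).
tamane and xelol present → ionol forms (R4).
kelate would need umbane and tovol (R7), but tovol never forms. ornine would need tovol (R3), but tovol never forms. tovol would need ornine (R9), but ornine never forms.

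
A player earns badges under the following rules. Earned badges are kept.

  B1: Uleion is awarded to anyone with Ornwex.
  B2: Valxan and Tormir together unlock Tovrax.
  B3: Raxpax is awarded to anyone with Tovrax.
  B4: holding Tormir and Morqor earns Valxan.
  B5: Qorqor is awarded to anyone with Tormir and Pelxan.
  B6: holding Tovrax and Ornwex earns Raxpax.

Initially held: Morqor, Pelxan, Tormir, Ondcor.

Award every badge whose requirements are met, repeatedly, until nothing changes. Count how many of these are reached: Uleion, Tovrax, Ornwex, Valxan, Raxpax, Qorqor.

4

With Tormir and Morqor, Valxan is earned (B4).
With Tormir and Pelxan, Qorqor is earned (B5).
With Valxan and Tormir, Tovrax is earned (B2).
With Tovrax, Raxpax is earned (B3).
Uleion would need Ornwex (B1), but Ornwex is never earned.
Tovrax: reached.
No rule produces Ornwex, and it is not given.
Valxan: reached.
Raxpax: reached.
Qorqor: reached.
Reached: Tovrax, Valxan, Raxpax, and Qorqor — 4 of the 6.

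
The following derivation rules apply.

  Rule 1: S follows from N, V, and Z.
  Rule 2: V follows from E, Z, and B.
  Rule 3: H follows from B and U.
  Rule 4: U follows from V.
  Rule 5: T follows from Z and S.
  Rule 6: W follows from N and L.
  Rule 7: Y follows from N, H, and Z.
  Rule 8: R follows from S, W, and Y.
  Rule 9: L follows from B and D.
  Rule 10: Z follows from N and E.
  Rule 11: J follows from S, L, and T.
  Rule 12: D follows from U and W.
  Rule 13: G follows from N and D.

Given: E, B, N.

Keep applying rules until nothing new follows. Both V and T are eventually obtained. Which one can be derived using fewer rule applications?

V: From N and E, Rule 10 gives Z. E, Z, and B hold, so V follows (Rule 2). [2 rule applications]
T: N and E hold, so Z follows (Rule 10). E, Z, and B hold, so V follows (Rule 2). From N, V, and Z, Rule 1 gives S. From Z and S, Rule 5 gives T. [4 rule applications]
V needs fewer.

V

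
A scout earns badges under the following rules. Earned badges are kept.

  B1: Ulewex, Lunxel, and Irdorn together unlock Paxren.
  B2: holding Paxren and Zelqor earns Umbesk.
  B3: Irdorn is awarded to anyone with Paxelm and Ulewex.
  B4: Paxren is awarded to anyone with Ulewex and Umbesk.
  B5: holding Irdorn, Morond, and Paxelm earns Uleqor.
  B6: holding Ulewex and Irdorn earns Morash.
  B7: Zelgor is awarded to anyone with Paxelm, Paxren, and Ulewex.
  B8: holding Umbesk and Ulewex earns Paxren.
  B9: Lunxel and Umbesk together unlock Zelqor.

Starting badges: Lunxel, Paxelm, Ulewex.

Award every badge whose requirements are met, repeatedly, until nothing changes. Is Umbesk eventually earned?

Umbesk would need Paxren and Zelqor (B2), but Zelqor is never earned.

No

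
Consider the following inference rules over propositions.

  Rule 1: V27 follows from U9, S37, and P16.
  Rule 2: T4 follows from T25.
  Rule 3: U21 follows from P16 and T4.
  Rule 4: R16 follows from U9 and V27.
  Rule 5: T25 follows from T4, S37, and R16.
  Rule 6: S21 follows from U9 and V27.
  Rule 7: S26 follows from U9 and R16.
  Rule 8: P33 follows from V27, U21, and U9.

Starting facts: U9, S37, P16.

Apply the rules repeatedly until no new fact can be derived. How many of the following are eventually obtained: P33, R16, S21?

U9, S37, and P16 hold, so V27 follows (Rule 1).
U9 and V27 hold, so S21 follows (Rule 6).
From U9 and V27, Rule 4 gives R16.
P33 would need V27, U21, and U9 (Rule 8), but U21 is never established.
R16: reached.
S21: reached.
Reached: R16 and S21 — 2 of the 3.

2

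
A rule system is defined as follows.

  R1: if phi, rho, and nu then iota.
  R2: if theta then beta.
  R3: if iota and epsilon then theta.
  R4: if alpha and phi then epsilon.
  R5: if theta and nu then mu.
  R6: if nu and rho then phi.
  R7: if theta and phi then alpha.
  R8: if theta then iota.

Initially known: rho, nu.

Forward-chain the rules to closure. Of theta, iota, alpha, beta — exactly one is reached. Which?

nu and rho hold, so phi follows (R6).
phi, rho, and nu hold, so iota follows (R1).
beta would need theta (R2), but theta is never established. alpha would need theta and phi (R7), but theta is never established. theta would need iota and epsilon (R3), but epsilon is never established.

iota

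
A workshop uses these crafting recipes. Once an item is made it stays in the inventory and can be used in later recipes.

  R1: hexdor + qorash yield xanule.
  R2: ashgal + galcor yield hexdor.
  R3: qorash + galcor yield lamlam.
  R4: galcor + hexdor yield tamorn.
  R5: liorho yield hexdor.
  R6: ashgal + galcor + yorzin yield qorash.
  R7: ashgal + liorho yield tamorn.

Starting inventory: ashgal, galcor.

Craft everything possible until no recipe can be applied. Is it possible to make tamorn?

ashgal + galcor → hexdor (R2).
galcor + hexdor → tamorn (R4).

Yes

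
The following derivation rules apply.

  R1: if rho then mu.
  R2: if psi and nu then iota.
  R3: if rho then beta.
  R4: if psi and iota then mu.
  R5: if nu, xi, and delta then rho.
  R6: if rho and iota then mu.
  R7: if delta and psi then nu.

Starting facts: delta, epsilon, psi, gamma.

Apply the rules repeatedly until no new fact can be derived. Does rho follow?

No

rho would need nu, xi, and delta (R5), but xi is never established.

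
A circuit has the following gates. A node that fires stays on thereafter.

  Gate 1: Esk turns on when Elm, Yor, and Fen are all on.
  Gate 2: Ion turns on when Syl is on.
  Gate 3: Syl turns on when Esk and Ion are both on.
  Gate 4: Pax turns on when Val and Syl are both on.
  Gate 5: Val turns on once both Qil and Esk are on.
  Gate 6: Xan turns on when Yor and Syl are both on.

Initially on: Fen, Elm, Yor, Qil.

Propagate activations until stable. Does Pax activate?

No

Pax would need Val and Syl (Gate 4), but Syl never turns on.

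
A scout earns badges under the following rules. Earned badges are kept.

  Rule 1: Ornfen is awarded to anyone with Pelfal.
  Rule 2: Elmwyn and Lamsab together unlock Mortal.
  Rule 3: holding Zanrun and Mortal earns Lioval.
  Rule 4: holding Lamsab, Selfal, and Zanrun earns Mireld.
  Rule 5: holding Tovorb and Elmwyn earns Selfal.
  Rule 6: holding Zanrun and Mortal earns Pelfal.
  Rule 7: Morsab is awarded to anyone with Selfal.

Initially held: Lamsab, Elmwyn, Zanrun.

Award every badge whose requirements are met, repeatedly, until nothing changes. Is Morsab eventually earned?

No

Morsab would need Selfal (Rule 7), but Selfal is never earned.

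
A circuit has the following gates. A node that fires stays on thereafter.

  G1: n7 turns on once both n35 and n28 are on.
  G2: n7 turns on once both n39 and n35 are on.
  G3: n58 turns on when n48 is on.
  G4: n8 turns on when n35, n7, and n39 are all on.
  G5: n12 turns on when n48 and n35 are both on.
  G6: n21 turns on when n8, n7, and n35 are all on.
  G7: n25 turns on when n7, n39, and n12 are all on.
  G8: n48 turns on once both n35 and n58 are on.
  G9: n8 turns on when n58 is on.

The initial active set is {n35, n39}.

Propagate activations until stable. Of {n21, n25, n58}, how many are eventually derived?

n39 and n35 are on, so n7 turns on (G2).
G4: n35, n7, and n39 on → n8 on.
G6: n8, n7, and n35 on → n21 on.
n21: reached.
n25 would need n7, n39, and n12 (G7), but n12 never turns on.
n58 would need n48 (G3), but n48 never turns on.
Reached: n21 — 1 of the 3.

1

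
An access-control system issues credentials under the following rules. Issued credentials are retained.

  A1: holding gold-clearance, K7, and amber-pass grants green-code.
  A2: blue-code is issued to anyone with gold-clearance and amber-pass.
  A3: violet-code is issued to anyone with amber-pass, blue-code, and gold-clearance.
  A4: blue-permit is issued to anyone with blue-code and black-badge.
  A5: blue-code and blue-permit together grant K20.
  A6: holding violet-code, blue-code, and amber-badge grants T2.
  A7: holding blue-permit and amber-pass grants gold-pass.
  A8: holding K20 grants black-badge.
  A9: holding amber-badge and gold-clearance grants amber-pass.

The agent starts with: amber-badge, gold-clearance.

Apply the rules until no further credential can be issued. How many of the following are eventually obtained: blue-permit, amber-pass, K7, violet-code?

Holding amber-badge and gold-clearance grants amber-pass (A9).
Holding gold-clearance and amber-pass grants blue-code (A2).
Holding amber-pass, blue-code, and gold-clearance grants violet-code (A3).
blue-permit would need blue-code and black-badge (A4), but black-badge is never granted.
amber-pass: reached.
No rule produces K7, and it is not given.
violet-code: reached.
Reached: amber-pass and violet-code — 2 of the 4.

2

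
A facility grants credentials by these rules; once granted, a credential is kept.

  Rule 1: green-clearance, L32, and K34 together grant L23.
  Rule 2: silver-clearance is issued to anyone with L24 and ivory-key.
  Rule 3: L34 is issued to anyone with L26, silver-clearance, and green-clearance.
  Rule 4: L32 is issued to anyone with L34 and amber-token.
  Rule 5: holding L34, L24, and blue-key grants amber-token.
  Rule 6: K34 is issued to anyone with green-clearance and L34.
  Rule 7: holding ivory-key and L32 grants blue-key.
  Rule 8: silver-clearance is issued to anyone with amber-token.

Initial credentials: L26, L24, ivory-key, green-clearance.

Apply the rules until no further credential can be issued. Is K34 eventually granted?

Holding L24 and ivory-key grants silver-clearance (Rule 2).
Holding L26, silver-clearance, and green-clearance grants L34 (Rule 3).
Holding green-clearance and L34 grants K34 (Rule 6).

Yes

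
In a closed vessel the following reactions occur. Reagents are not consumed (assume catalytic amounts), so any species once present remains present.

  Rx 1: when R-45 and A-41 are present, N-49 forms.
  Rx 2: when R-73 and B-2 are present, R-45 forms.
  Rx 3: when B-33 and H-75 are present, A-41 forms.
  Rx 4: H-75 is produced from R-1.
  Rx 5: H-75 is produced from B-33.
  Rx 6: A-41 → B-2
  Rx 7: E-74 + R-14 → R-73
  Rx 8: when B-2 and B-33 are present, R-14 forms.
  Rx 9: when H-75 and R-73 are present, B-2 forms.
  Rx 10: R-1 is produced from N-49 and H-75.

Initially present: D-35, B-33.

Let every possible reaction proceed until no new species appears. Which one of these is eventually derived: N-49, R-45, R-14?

R-14

B-33 present → H-75 forms (Rx 5).
B-33 and H-75 present → A-41 forms (Rx 3).
A-41 present → B-2 forms (Rx 6).
B-2 and B-33 present → R-14 forms (Rx 8).
N-49 would need R-45 and A-41 (Rx 1), but R-45 never forms. R-45 would need R-73 and B-2 (Rx 2), but R-73 never forms.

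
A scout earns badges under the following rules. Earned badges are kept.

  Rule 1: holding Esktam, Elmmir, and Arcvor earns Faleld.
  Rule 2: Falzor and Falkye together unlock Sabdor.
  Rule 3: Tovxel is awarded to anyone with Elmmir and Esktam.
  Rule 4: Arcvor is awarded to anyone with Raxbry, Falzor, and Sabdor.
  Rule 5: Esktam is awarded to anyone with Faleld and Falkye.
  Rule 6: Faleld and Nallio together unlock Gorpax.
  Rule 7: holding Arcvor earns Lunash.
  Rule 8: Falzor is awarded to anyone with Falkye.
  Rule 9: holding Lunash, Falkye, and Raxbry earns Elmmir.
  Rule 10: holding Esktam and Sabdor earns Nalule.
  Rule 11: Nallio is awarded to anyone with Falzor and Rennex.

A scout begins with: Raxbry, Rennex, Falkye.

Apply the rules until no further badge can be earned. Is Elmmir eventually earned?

Yes

With Falkye, Falzor is earned (Rule 8).
With Falzor and Falkye, Sabdor is earned (Rule 2).
With Raxbry, Falzor, and Sabdor, Arcvor is earned (Rule 4).
With Arcvor, Lunash is earned (Rule 7).
With Lunash, Falkye, and Raxbry, Elmmir is earned (Rule 9).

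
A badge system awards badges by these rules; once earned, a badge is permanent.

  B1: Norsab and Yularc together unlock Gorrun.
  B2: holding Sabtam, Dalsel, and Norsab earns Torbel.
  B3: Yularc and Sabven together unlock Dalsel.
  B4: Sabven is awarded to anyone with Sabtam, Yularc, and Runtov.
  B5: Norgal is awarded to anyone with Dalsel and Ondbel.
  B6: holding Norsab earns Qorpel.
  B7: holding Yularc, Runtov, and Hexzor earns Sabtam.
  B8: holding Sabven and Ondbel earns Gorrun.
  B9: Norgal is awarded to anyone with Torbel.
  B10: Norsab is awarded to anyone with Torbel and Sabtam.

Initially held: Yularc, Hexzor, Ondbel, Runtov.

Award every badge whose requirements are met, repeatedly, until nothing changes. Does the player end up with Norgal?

With Yularc, Runtov, and Hexzor, Sabtam is earned (B7).
With Sabtam, Yularc, and Runtov, Sabven is earned (B4).
With Yularc and Sabven, Dalsel is earned (B3).
With Dalsel and Ondbel, Norgal is earned (B5).

Yes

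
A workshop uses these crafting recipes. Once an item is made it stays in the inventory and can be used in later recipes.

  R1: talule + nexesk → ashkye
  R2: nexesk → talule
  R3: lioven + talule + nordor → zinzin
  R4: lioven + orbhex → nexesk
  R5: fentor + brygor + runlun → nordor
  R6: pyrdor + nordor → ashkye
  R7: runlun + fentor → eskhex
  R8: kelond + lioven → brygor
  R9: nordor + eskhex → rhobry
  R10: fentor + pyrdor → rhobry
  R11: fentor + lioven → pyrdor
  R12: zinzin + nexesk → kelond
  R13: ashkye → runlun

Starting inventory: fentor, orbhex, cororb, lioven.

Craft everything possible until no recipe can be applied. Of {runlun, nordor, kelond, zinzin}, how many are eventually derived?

lioven + orbhex → nexesk (R4).
nexesk → talule (R2).
talule + nexesk → ashkye (R1).
ashkye → runlun (R13).
runlun: reached.
nordor would need fentor, brygor, and runlun (R5), but brygor is never obtained.
kelond would need zinzin and nexesk (R12), but zinzin is never obtained.
zinzin would need lioven, talule, and nordor (R3), but nordor is never obtained.
Reached: runlun — 1 of the 4.

1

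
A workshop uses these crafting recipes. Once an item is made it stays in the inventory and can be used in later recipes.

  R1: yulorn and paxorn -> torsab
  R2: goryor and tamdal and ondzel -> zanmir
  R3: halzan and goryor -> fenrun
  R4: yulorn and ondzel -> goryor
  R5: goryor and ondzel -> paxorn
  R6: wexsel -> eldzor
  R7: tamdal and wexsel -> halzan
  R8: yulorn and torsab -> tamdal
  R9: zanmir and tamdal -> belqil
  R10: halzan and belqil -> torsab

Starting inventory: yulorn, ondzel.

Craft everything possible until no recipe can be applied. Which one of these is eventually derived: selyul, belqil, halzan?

yulorn and ondzel -> goryor (R4).
Using R5, goryor and ondzel make paxorn.
Using R1, yulorn and paxorn make torsab.
Using R8, yulorn and torsab make tamdal.
goryor and tamdal and ondzel -> zanmir (R2).
Using R9, zanmir and tamdal make belqil.
No rule produces selyul, and it is not given. halzan would need tamdal and wexsel (R7), but wexsel is never obtained.

belqil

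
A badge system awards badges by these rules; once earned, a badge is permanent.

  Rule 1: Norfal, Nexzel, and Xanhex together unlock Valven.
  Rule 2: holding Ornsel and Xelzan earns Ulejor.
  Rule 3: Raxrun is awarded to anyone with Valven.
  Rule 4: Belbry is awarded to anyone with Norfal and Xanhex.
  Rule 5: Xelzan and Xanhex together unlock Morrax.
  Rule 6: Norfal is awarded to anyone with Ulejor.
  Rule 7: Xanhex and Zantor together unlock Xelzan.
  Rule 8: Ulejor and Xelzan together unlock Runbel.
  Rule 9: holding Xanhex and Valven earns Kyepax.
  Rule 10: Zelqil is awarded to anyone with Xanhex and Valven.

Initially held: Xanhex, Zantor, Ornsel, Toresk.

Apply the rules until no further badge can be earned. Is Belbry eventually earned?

Yes

With Xanhex and Zantor, Xelzan is earned (Rule 7).
With Ornsel and Xelzan, Ulejor is earned (Rule 2).
With Ulejor, Norfal is earned (Rule 6).
With Norfal and Xanhex, Belbry is earned (Rule 4).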